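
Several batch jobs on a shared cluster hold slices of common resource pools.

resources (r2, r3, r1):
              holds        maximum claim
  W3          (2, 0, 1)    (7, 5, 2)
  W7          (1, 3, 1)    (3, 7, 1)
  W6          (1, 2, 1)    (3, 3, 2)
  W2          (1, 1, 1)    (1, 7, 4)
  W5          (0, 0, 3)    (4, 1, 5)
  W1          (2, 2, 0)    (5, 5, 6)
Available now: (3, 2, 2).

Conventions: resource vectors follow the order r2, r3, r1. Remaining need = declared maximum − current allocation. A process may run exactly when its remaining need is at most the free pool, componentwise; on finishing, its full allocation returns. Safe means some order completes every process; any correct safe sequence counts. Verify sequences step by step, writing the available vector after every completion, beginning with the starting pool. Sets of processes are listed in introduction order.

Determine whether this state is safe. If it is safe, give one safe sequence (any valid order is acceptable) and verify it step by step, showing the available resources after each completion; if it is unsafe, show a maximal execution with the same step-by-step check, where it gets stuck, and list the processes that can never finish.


SAFE, for example via the order W6, W5, W7, W2, W3, W1.
Key observation: W5 is the earliest step where a requested resource binds exactly: need (4, 1, 2), pool (4, 4, 3) at its turn.
Walking it through:
  pool = (3, 2, 2)
  W6 needs (2, 1, 1) <= (3, 2, 2) -> finishes; pool += (1, 2, 1) = (4, 4, 3)
  W5 needs (4, 1, 2) <= (4, 4, 3) -> finishes; pool += (0, 0, 3) = (4, 4, 6)
  W7 needs (2, 4, 0) <= (4, 4, 6) -> finishes; pool += (1, 3, 1) = (5, 7, 7)
  W2 needs (0, 6, 3) <= (5, 7, 7) -> finishes; pool += (1, 1, 1) = (6, 8, 8)
  W3 needs (5, 5, 1) <= (6, 8, 8) -> finishes; pool += (2, 0, 1) = (8, 8, 9)
  W1 needs (3, 3, 6) <= (8, 8, 9) -> finishes; pool += (2, 2, 0) = (10, 10, 9)


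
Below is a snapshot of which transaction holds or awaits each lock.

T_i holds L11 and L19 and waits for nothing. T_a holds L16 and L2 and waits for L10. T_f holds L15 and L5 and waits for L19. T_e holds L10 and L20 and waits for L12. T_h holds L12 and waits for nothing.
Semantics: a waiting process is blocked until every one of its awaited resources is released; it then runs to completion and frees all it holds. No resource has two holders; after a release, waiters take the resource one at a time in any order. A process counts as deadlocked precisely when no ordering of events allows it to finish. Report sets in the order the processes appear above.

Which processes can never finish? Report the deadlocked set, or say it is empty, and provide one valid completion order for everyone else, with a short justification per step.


The deadlocked set is empty.
Key observation: the waits form no ring: some process can always run, and its releases unblock the others one by one.
One completion order for the rest: T_i, T_h, T_f, T_e, T_a.
Step-by-step check:
  T_i: no waits; runs immediately, freeing L11 and L19
  T_h: no waits; runs immediately, freeing L12
  T_f: everything it awaited (L19) is free; runs, freeing L15 and L5
  T_e: everything it awaited (L12) is free; runs, freeing L10 and L20
  T_a: everything it awaited (L10) is free; runs, freeing L16 and L2


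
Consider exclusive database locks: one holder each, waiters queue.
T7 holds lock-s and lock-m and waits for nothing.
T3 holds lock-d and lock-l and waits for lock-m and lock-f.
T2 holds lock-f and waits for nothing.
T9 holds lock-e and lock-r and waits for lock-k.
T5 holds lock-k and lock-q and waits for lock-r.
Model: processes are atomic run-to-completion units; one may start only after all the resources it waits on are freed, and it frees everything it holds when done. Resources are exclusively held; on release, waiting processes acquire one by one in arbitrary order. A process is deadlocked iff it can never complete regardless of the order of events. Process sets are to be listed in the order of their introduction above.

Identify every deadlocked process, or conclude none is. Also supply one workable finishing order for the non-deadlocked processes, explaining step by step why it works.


The deadlocked set is T9 and T5.
Key observation: the knot is the closed ring of waits T9 -> T5 -> T9; no other process is dragged down with it.
One completion order for the rest: T7, T2, T3.
Walking it through:
  T7: no waits; runs immediately, freeing lock-s and lock-m
  T2: no waits; runs immediately, freeing lock-f
  T3 waits on lock-m and lock-f — all released -> runs and releases lock-d and lock-l


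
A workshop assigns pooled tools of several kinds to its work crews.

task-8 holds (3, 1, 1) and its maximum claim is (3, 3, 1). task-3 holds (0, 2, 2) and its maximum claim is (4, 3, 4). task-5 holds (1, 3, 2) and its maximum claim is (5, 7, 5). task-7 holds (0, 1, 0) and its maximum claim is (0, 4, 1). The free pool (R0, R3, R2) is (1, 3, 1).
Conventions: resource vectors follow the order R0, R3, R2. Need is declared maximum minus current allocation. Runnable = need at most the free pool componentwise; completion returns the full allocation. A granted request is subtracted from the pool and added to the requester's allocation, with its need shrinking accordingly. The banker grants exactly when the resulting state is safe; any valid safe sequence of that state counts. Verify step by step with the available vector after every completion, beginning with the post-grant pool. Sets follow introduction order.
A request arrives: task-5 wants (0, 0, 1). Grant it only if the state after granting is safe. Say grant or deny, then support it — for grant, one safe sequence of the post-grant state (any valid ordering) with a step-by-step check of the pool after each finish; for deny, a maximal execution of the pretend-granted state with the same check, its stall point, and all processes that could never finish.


DENY — the pretend-granted state is unsafe.
Key observation: the pool after task-8, task-7 is (4, 5, 1); every surviving request exceeds it in R2, so progress ends there.
On the post-grant state, task-8, task-7 is a maximal run — nothing extends it. Walking it through:
  pool = (1, 3, 0)
  task-8: need (0, 2, 0) fits (1, 3, 0); releases (3, 1, 1), pool now (4, 4, 1)
  task-7: need (0, 3, 1) fits (4, 4, 1); releases (0, 1, 0), pool now (4, 5, 1)
  task-3 still needs (4, 1, 2) but only (4, 5, 1) is free — short on R2
  task-5 still needs (4, 4, 2) but only (4, 5, 1) is free — short on R2
Processes that could never finish after the grant: task-3 and task-5.


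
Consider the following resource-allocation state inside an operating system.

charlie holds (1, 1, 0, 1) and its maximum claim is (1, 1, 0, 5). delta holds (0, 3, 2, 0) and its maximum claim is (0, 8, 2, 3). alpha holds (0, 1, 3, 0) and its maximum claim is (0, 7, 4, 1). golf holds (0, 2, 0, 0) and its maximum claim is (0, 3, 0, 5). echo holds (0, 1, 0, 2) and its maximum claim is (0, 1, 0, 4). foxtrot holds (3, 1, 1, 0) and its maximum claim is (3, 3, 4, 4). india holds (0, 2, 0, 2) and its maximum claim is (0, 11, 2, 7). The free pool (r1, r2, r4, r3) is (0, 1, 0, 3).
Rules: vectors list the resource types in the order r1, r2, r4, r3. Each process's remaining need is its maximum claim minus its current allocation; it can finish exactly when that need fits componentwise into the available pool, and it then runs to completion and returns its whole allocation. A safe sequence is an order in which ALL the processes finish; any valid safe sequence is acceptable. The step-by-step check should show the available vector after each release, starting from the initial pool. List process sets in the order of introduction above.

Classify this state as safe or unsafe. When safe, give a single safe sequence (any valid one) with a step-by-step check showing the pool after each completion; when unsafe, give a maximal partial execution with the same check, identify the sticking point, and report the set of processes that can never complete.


SAFE, for example via the order echo, charlie, golf, delta, alpha, foxtrot, india.
Key observation: reading the order forward, delta is the first process whose need (0, 5, 0, 3) meets the free pool (1, 5, 0, 6) exactly on a resource it requests.
Walking it through:
  pool = (0, 1, 0, 3)
  echo needs (0, 0, 0, 2) <= (0, 1, 0, 3) -> finishes; pool += (0, 1, 0, 2) = (0, 2, 0, 5)
  charlie needs (0, 0, 0, 4) <= (0, 2, 0, 5) -> finishes; pool += (1, 1, 0, 1) = (1, 3, 0, 6)
  golf needs (0, 1, 0, 5) <= (1, 3, 0, 6) -> finishes; pool += (0, 2, 0, 0) = (1, 5, 0, 6)
  delta needs (0, 5, 0, 3) <= (1, 5, 0, 6) -> finishes; pool += (0, 3, 2, 0) = (1, 8, 2, 6)
  alpha needs (0, 6, 1, 1) <= (1, 8, 2, 6) -> finishes; pool += (0, 1, 3, 0) = (1, 9, 5, 6)
  foxtrot needs (0, 2, 3, 4) <= (1, 9, 5, 6) -> finishes; pool += (3, 1, 1, 0) = (4, 10, 6, 6)
  india needs (0, 9, 2, 5) <= (4, 10, 6, 6) -> finishes; pool += (0, 2, 0, 2) = (4, 12, 6, 8)


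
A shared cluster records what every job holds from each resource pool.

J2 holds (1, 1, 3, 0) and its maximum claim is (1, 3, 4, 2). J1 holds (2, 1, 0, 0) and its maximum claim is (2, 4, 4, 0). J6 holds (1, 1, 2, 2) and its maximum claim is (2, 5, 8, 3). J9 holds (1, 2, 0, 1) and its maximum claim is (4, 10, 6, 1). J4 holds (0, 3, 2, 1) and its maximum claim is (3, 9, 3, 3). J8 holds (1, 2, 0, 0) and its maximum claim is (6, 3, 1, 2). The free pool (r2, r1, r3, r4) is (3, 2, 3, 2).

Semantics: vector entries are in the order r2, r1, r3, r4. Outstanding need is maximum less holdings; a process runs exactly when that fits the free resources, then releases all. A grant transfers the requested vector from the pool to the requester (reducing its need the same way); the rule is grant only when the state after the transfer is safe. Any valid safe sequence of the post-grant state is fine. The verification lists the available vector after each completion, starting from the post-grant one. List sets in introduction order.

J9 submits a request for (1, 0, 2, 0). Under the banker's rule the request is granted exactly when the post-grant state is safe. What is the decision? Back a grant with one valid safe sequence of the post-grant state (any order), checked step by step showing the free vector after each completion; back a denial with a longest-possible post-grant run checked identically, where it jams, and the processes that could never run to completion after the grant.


GRANT. The post-grant state is safe; one safe sequence: J2, J1, J8, J4, J6, J9.
Key observation: with (2, 2, 1, 2) left after the transfer, J2 can run at once — the state stays safe.
Verifying the post-grant state step by step:
  pool = (2, 2, 1, 2)
  J2 needs (0, 2, 1, 2) <= (2, 2, 1, 2) -> finishes; pool += (1, 1, 3, 0) = (3, 3, 4, 2)
  J1 needs (0, 3, 4, 0) <= (3, 3, 4, 2) -> finishes; pool += (2, 1, 0, 0) = (5, 4, 4, 2)
  J8 needs (5, 1, 1, 2) <= (5, 4, 4, 2) -> finishes; pool += (1, 2, 0, 0) = (6, 6, 4, 2)
  J4 needs (3, 6, 1, 2) <= (6, 6, 4, 2) -> finishes; pool += (0, 3, 2, 1) = (6, 9, 6, 3)
  J6 needs (1, 4, 6, 1) <= (6, 9, 6, 3) -> finishes; pool += (1, 1, 2, 2) = (7, 10, 8, 5)
  J9 needs (2, 8, 4, 0) <= (7, 10, 8, 5) -> finishes; pool += (2, 2, 2, 1) = (9, 12, 10, 6)


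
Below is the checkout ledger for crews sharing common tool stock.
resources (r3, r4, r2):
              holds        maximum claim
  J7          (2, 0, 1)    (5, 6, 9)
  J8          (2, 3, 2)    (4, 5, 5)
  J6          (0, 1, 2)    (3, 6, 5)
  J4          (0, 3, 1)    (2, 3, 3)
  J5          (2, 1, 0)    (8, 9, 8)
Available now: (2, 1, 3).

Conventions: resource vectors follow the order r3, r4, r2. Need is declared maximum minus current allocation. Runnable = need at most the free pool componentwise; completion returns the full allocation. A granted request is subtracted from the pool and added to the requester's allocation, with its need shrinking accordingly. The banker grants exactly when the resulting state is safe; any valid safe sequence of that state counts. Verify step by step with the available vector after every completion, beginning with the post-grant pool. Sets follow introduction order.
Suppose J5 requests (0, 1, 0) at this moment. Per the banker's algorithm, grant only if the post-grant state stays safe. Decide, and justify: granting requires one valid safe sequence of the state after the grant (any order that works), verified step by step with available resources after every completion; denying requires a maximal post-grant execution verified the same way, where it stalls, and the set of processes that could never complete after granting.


GRANT. The post-grant state is safe; one safe sequence: J4, J8, J6, J7, J5.
Key observation: after the grant the pool drops to (2, 0, 3), which still lets J4 finish first and unwind the rest.
Check on the post-grant state, step by step:
  pool = (2, 0, 3)
  J4 needs (2, 0, 2) <= (2, 0, 3) -> finishes; pool += (0, 3, 1) = (2, 3, 4)
  J8 needs (2, 2, 3) <= (2, 3, 4) -> finishes; pool += (2, 3, 2) = (4, 6, 6)
  J6 needs (3, 5, 3) <= (4, 6, 6) -> finishes; pool += (0, 1, 2) = (4, 7, 8)
  J7 needs (3, 6, 8) <= (4, 7, 8) -> finishes; pool += (2, 0, 1) = (6, 7, 9)
  J5 needs (6, 7, 8) <= (6, 7, 9) -> finishes; pool += (2, 2, 0) = (8, 9, 9)


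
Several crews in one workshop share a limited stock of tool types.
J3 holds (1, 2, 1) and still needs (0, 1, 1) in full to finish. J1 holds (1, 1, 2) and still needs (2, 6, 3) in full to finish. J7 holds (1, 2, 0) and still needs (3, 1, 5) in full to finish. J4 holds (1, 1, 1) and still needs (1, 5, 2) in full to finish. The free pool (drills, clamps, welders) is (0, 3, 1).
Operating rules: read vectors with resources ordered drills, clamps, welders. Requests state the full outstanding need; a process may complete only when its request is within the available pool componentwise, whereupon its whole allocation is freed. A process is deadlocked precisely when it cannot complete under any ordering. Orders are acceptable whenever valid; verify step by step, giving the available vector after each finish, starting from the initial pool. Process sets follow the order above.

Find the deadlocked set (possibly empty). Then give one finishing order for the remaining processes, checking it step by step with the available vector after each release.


No process is deadlocked.
Key observation: beginning at J3, releases accumulate fast enough that every process eventually fits.
A valid finishing order for the others: J3, J4, J1, J7. Verifying each step:
  pool = (0, 3, 1)
  run J3 (needs (0, 1, 1), free (0, 3, 1)); after release of (1, 2, 1) the pool is (1, 5, 2)
  run J4 (needs (1, 5, 2), free (1, 5, 2)); after release of (1, 1, 1) the pool is (2, 6, 3)
  run J1 (needs (2, 6, 3), free (2, 6, 3)); after release of (1, 1, 2) the pool is (3, 7, 5)
  run J7 (needs (3, 1, 5), free (3, 7, 5)); after release of (1, 2, 0) the pool is (4, 9, 5)


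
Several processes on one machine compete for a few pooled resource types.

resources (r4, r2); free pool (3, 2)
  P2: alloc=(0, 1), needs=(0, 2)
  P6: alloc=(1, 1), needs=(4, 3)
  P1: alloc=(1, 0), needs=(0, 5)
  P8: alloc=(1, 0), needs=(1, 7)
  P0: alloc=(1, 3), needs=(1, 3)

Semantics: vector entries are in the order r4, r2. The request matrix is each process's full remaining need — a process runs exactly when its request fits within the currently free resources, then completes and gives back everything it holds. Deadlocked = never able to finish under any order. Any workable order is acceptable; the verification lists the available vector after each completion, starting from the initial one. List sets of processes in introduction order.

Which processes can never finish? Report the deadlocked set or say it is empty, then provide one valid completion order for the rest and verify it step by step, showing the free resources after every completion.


Nothing here is deadlocked.
Key observation: beginning at P2, releases accumulate fast enough that every process eventually fits.
A valid finishing order for the others: P2, P0, P1, P6, P8. Step-by-step check:
  pool = (3, 2)
  P2: need (0, 2) fits (3, 2); releases (0, 1), pool now (3, 3)
  P0: need (1, 3) fits (3, 3); releases (1, 3), pool now (4, 6)
  P1: need (0, 5) fits (4, 6); releases (1, 0), pool now (5, 6)
  P6: need (4, 3) fits (5, 6); releases (1, 1), pool now (6, 7)
  P8: need (1, 7) fits (6, 7); releases (1, 0), pool now (7, 7)


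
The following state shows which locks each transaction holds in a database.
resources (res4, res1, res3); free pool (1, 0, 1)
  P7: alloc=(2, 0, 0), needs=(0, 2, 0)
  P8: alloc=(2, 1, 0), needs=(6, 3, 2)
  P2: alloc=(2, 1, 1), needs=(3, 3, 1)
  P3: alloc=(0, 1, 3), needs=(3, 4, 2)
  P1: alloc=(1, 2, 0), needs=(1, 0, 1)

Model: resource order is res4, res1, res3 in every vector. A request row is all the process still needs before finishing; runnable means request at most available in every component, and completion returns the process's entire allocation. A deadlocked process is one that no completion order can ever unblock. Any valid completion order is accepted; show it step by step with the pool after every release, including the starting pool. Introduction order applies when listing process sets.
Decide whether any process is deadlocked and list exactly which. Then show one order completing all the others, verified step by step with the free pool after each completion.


The deadlocked set is P8, P2 and P3.
Key observation: the wall is res1: completing P1, P7 brings the pool only to (4, 2, 1), and all the rest need more.
The rest can finish in the order P1, P7. Verifying each step:
  pool = (1, 0, 1)
  P1: need (1, 0, 1) fits (1, 0, 1); releases (1, 2, 0), pool now (2, 2, 1)
  P7: need (0, 2, 0) fits (2, 2, 1); releases (2, 0, 0), pool now (4, 2, 1)
The stuck group stays short no matter what:
  blocked: P8 wants (6, 3, 2), pool (4, 2, 1) — not enough res4, res1 and res3
  blocked: P2 wants (3, 3, 1), pool (4, 2, 1) — not enough res1
  blocked: P3 wants (3, 4, 2), pool (4, 2, 1) — not enough res1 and res3


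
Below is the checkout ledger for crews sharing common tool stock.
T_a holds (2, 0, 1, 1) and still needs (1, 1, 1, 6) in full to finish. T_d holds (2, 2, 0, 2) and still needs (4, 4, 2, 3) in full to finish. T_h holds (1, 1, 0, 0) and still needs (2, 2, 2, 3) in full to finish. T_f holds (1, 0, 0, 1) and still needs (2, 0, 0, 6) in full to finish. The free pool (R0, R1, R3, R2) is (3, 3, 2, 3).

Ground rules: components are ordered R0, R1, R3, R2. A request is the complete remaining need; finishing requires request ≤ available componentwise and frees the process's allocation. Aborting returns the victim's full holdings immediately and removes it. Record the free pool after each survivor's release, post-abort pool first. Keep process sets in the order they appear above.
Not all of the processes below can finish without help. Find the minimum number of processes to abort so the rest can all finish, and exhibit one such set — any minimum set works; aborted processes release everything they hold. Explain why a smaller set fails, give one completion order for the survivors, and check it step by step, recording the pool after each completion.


Abort T_f.
Key observation: the deadlocked T_a becomes finishable only because T_f released (1, 0, 0, 1); it completes at step 3 below.
Why nothing smaller works: aborting no one leaves the state deadlocked as given.
Survivors finish in the order: T_h, T_d, T_a. Walking it through (pool after the aborts first):
  pool = (4, 3, 2, 4)
  run T_h (needs (2, 2, 2, 3), free (4, 3, 2, 4)); after release of (1, 1, 0, 0) the pool is (5, 4, 2, 4)
  run T_d (needs (4, 4, 2, 3), free (5, 4, 2, 4)); after release of (2, 2, 0, 2) the pool is (7, 6, 2, 6)
  run T_a (needs (1, 1, 1, 6), free (7, 6, 2, 6)); after release of (2, 0, 1, 1) the pool is (9, 6, 3, 7)


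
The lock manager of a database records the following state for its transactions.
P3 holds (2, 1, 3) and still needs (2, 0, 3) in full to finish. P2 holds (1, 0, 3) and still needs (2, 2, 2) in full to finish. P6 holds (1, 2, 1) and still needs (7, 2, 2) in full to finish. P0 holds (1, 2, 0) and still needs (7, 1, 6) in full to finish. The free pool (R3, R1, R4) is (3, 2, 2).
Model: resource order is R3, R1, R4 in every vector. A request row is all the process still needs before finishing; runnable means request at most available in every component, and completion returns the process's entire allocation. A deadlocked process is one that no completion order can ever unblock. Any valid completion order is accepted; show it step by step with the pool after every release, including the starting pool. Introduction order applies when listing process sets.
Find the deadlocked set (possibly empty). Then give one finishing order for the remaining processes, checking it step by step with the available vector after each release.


Deadlocked: P6 and P0.
Key observation: P2, P3 can finish, but then (6, 3, 8) is all there is, and the blocked group's R3 demands exceed it.
One completion order for the rest: P2, P3. Walking it through:
  pool = (3, 2, 2)
  P2: need (2, 2, 2) fits (3, 2, 2); releases (1, 0, 3), pool now (4, 2, 5)
  P3: need (2, 0, 3) fits (4, 2, 5); releases (2, 1, 3), pool now (6, 3, 8)
The stuck group stays short no matter what:
  P6 still needs (7, 2, 2) but only (6, 3, 8) is free — short on R3
  P0 still needs (7, 1, 6) but only (6, 3, 8) is free — short on R3


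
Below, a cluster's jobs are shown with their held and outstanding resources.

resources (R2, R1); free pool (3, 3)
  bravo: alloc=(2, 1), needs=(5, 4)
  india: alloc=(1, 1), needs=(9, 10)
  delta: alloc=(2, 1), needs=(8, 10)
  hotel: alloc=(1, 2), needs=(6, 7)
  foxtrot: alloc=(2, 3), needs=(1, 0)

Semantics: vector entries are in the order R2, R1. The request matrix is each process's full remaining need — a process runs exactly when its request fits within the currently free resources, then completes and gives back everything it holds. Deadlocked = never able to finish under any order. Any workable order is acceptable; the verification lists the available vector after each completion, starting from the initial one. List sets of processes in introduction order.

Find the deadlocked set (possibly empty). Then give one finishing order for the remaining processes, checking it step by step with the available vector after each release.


Deadlocked: india and delta.
Key observation: even finishing foxtrot, bravo, hotel leaves just (8, 9) free — too little R1 for any of the remaining processes.
A valid finishing order for the others: foxtrot, bravo, hotel. Step-by-step check:
  pool = (3, 3)
  foxtrot: need (1, 0) fits (3, 3); releases (2, 3), pool now (5, 6)
  bravo: need (5, 4) fits (5, 6); releases (2, 1), pool now (7, 7)
  hotel: need (6, 7) fits (7, 7); releases (1, 2), pool now (8, 9)
None of the blocked processes ever fits:
  blocked: india wants (9, 10), pool (8, 9) — not enough R2 and R1
  blocked: delta wants (8, 10), pool (8, 9) — not enough R1


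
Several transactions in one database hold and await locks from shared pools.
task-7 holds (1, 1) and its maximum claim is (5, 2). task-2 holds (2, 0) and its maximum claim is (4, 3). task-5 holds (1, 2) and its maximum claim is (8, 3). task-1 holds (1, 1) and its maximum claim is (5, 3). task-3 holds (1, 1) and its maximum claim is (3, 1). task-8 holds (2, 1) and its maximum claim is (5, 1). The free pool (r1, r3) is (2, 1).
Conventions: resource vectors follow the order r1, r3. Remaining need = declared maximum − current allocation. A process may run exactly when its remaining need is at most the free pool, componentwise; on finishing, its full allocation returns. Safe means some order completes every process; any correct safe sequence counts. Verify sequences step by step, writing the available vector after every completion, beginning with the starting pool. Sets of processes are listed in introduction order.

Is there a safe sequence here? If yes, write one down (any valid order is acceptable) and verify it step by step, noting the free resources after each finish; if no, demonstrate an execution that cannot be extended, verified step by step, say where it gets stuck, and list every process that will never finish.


SAFE. One safe sequence: task-3, task-8, task-1, task-2, task-7, task-5.
Key observation: task-3 is the earliest step where a requested resource binds exactly: need (2, 0), pool (2, 1) at its turn.
Walking it through:
  pool = (2, 1)
  task-3: need (2, 0) fits (2, 1); releases (1, 1), pool now (3, 2)
  task-8: need (3, 0) fits (3, 2); releases (2, 1), pool now (5, 3)
  task-1: need (4, 2) fits (5, 3); releases (1, 1), pool now (6, 4)
  task-2: need (2, 3) fits (6, 4); releases (2, 0), pool now (8, 4)
  task-7: need (4, 1) fits (8, 4); releases (1, 1), pool now (9, 5)
  task-5: need (7, 1) fits (9, 5); releases (1, 2), pool now (10, 7)


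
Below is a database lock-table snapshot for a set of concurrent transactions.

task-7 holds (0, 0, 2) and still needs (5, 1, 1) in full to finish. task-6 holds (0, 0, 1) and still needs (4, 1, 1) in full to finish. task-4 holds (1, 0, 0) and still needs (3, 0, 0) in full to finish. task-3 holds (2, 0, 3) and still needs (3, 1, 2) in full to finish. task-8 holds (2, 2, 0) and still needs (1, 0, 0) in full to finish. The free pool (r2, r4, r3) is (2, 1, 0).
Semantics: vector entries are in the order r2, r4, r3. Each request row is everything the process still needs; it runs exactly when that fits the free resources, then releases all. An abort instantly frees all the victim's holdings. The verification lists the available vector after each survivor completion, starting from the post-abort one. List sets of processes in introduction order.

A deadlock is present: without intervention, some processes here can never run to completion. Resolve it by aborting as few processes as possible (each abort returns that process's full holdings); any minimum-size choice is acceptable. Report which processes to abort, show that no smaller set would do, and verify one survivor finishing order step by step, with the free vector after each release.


Minimum abort set: task-7.
Key observation: the returned (0, 0, 2) from task-7 is what brings task-3 — unrunnable before, under any order — into play at step 3.
No smaller set exists: with zero aborts the deadlock remains.
The survivors complete as task-8, task-4, task-3, task-6. Walking it through (starting from the post-abort pool):
  pool = (2, 1, 2)
  task-8: need (1, 0, 0) fits (2, 1, 2); releases (2, 2, 0), pool now (4, 3, 2)
  task-4: need (3, 0, 0) fits (4, 3, 2); releases (1, 0, 0), pool now (5, 3, 2)
  task-3: need (3, 1, 2) fits (5, 3, 2); releases (2, 0, 3), pool now (7, 3, 5)
  task-6: need (4, 1, 1) fits (7, 3, 5); releases (0, 0, 1), pool now (7, 3, 6)


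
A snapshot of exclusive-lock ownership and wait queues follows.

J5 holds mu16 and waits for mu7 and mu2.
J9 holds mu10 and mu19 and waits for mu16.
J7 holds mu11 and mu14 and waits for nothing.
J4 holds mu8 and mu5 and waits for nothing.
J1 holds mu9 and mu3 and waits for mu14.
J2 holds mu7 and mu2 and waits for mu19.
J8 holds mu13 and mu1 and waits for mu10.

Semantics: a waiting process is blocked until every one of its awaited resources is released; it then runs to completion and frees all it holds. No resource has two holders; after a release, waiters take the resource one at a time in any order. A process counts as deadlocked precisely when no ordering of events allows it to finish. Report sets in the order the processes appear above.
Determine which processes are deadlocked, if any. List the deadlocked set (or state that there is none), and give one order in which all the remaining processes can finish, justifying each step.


Deadlocked: J5, J9, J2 and J8.
Key observation: the waits loop around J5 -> J2 -> J9 -> J5 with no way out; J8 waits into the deadlock from upstream.
One completion order for the rest: J7, J1, J4.
Verifying each step:
  run J7 (it waits on nothing); releases mu11 and mu14
  J1: everything it awaited (mu14) is free; runs, freeing mu9 and mu3
  run J4 (it waits on nothing); releases mu8 and mu5


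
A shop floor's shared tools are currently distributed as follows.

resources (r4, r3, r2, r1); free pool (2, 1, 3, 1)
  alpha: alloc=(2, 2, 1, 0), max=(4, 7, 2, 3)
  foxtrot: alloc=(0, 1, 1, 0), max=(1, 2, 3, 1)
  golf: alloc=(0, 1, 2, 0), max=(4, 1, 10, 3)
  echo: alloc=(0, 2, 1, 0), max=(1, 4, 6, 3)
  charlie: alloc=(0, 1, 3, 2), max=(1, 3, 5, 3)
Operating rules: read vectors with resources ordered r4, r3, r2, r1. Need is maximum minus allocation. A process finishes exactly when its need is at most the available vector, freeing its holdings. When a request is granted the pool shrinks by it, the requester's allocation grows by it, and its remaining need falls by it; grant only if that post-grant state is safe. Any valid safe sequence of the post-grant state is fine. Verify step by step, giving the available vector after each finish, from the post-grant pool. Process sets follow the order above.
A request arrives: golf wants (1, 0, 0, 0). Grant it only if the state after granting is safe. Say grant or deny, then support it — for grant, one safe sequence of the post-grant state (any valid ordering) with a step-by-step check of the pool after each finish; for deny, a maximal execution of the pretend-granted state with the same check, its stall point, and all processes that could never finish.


DENY. Granting would leave the state unsafe.
Key observation: once foxtrot, charlie, echo finish, the pool peaks at (1, 5, 8, 3) — and every remaining process still needs more r4 than that.
Pretend the grant happened; the run foxtrot, charlie, echo goes as far as possible. Walking it through:
  pool = (1, 1, 3, 1)
  foxtrot: need (1, 1, 2, 1) fits (1, 1, 3, 1); releases (0, 1, 1, 0), pool now (1, 2, 4, 1)
  charlie: need (1, 2, 2, 1) fits (1, 2, 4, 1); releases (0, 1, 3, 2), pool now (1, 3, 7, 3)
  echo: need (1, 2, 5, 3) fits (1, 3, 7, 3); releases (0, 2, 1, 0), pool now (1, 5, 8, 3)
  alpha cannot run: need (2, 5, 1, 3) vs free (1, 5, 8, 3) (insufficient r4)
  golf cannot run: need (3, 0, 8, 3) vs free (1, 5, 8, 3) (insufficient r4)
Had the request been granted, alpha and golf could never finish.


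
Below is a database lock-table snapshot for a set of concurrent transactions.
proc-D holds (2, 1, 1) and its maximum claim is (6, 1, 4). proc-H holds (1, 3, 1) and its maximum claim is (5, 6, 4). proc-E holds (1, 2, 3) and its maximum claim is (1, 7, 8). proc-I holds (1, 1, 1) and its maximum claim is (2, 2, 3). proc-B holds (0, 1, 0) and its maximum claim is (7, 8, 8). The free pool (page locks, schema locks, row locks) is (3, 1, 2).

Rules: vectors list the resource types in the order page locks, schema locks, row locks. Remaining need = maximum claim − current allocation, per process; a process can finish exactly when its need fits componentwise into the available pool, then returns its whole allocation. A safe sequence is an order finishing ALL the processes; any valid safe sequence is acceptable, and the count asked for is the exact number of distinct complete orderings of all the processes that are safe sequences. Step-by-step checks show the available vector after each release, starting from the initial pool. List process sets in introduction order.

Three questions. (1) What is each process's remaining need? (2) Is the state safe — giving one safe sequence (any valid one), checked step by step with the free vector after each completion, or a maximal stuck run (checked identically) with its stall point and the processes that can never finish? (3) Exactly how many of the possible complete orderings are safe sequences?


(1) Outstanding need per process (order page locks, schema locks, row locks):
  proc-D: (4, 0, 3)
  proc-H: (4, 3, 3)
  proc-E: (0, 5, 5)
  proc-I: (1, 1, 2)
  proc-B: (7, 7, 8)
(2) SAFE — a valid safe sequence is proc-I, proc-D, proc-H, proc-E, proc-B.
Key observation: proc-I marks the first exact bind of the order: its need (1, 1, 2) fits the free (3, 1, 2) with zero slack on a requested resource.
Step-by-step check:
  pool = (3, 1, 2)
  proc-I needs (1, 1, 2) <= (3, 1, 2) -> finishes; pool += (1, 1, 1) = (4, 2, 3)
  proc-D needs (4, 0, 3) <= (4, 2, 3) -> finishes; pool += (2, 1, 1) = (6, 3, 4)
  proc-H needs (4, 3, 3) <= (6, 3, 4) -> finishes; pool += (1, 3, 1) = (7, 6, 5)
  proc-E needs (0, 5, 5) <= (7, 6, 5) -> finishes; pool += (1, 2, 3) = (8, 8, 8)
  proc-B needs (7, 7, 8) <= (8, 8, 8) -> finishes; pool += (0, 1, 0) = (8, 9, 8)
(3) Precisely 1 of the possible complete orderings is a safe sequence.


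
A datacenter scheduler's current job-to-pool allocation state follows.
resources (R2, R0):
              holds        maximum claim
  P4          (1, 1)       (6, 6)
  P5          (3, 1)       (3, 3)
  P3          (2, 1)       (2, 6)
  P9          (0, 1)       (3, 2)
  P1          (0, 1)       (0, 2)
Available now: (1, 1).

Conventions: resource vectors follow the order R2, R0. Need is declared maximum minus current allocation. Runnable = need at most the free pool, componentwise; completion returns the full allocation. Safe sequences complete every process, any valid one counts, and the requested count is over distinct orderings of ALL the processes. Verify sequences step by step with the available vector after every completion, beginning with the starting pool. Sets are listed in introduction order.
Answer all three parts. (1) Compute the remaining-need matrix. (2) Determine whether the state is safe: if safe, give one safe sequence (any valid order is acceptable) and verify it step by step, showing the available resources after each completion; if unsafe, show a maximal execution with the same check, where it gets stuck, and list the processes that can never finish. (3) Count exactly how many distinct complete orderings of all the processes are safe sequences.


(1) Outstanding need per process (order R2, R0):
  P4: (5, 5)
  P5: (0, 2)
  P3: (0, 5)
  P9: (3, 1)
  P1: (0, 1)
(2) The state is UNSAFE.
Key observation: R0 is the bottleneck — with P1, P5, P9 done the pool holds (4, 4), short of every remaining need.
The run P1, P5, P9 cannot be extended any further. Check, step by step:
  pool = (1, 1)
  P1 needs (0, 1) <= (1, 1) -> finishes; pool += (0, 1) = (1, 2)
  P5 needs (0, 2) <= (1, 2) -> finishes; pool += (3, 1) = (4, 3)
  P9 needs (3, 1) <= (4, 3) -> finishes; pool += (0, 1) = (4, 4)
  blocked: P4 wants (5, 5), pool (4, 4) — not enough R2 and R0
  blocked: P3 wants (0, 5), pool (4, 4) — not enough R0
Processes that can never finish: P4 and P3.
(3) Exactly 0 of the possible complete orderings are safe sequences.


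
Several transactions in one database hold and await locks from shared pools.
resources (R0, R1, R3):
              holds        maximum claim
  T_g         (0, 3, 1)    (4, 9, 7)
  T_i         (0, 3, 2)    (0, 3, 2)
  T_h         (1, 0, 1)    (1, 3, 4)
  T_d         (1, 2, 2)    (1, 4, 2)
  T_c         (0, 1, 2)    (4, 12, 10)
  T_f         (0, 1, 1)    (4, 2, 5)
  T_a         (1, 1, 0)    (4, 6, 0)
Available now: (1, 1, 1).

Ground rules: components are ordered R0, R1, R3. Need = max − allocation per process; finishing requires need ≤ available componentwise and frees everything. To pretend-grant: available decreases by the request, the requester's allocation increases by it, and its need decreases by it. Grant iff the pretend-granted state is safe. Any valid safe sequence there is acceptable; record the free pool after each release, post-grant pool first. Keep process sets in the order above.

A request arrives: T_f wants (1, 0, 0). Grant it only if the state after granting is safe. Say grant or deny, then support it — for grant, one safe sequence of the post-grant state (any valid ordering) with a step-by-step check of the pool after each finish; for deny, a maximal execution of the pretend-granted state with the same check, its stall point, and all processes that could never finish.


DENY: after the grant no complete ordering would exist.
Key observation: R0 is the bottleneck — with T_i, T_d, T_h done the pool holds (2, 6, 6), short of every remaining need.
Pretend the grant happened; the run T_i, T_d, T_h goes as far as possible. Verifying each step:
  pool = (0, 1, 1)
  T_i needs (0, 0, 0) <= (0, 1, 1) -> finishes; pool += (0, 3, 2) = (0, 4, 3)
  T_d needs (0, 2, 0) <= (0, 4, 3) -> finishes; pool += (1, 2, 2) = (1, 6, 5)
  T_h needs (0, 3, 3) <= (1, 6, 5) -> finishes; pool += (1, 0, 1) = (2, 6, 6)
  T_g cannot run: need (4, 6, 6) vs free (2, 6, 6) (insufficient R0)
  T_c cannot run: need (4, 11, 8) vs free (2, 6, 6) (insufficient R0, R1 and R3)
  T_f cannot run: need (3, 1, 4) vs free (2, 6, 6) (insufficient R0)
  T_a cannot run: need (3, 5, 0) vs free (2, 6, 6) (insufficient R0)
Post-grant, the permanently blocked set is T_g, T_c, T_f and T_a.


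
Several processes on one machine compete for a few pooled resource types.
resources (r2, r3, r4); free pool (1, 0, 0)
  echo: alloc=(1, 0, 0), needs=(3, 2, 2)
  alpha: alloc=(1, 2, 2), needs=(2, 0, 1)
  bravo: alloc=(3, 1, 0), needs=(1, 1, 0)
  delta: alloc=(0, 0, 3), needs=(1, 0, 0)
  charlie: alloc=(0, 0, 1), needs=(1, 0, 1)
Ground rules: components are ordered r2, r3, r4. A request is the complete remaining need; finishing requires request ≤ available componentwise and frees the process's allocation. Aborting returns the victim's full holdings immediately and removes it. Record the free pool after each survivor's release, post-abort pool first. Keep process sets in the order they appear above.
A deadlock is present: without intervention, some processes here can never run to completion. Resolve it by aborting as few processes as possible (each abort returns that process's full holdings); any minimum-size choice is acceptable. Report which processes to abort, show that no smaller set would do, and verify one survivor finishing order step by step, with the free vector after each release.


Abort bravo.
Key observation: no ordering could ever have run alpha before the abort of bravo; with (3, 1, 0) back in the pool it fits at step 2.
Minimality: the empty abort set fails — the state is deadlocked as it stands.
Survivors finish in the order: delta, alpha, echo, charlie. Walking it through (pool after the aborts first):
  pool = (4, 1, 0)
  run delta (needs (1, 0, 0), free (4, 1, 0)); after release of (0, 0, 3) the pool is (4, 1, 3)
  run alpha (needs (2, 0, 1), free (4, 1, 3)); after release of (1, 2, 2) the pool is (5, 3, 5)
  run echo (needs (3, 2, 2), free (5, 3, 5)); after release of (1, 0, 0) the pool is (6, 3, 5)
  run charlie (needs (1, 0, 1), free (6, 3, 5)); after release of (0, 0, 1) the pool is (6, 3, 6)


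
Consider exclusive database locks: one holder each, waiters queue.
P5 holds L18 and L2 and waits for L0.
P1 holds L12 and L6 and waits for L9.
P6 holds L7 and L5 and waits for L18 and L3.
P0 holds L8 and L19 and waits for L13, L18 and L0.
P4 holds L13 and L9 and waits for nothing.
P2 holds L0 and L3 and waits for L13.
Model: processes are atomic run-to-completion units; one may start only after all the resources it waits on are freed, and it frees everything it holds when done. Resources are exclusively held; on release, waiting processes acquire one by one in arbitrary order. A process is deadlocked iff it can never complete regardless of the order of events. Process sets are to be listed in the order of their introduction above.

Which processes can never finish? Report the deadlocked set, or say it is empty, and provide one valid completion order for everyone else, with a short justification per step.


No process is deadlocked.
Key observation: the waits form no ring: some process can always run, and its releases unblock the others one by one.
A valid finishing order for the others: P4, P2, P5, P6, P1, P0.
Verifying each step:
  run P4 (it waits on nothing); releases L13 and L9
  run P2 (all its waits — L13 — are resolved); releases L0 and L3
  run P5 (all its waits — L0 — are resolved); releases L18 and L2
  run P6 (all its waits — L18 and L3 — are resolved); releases L7 and L5
  run P1 (all its waits — L9 — are resolved); releases L12 and L6
  run P0 (all its waits — L13, L18 and L0 — are resolved); releases L8 and L19


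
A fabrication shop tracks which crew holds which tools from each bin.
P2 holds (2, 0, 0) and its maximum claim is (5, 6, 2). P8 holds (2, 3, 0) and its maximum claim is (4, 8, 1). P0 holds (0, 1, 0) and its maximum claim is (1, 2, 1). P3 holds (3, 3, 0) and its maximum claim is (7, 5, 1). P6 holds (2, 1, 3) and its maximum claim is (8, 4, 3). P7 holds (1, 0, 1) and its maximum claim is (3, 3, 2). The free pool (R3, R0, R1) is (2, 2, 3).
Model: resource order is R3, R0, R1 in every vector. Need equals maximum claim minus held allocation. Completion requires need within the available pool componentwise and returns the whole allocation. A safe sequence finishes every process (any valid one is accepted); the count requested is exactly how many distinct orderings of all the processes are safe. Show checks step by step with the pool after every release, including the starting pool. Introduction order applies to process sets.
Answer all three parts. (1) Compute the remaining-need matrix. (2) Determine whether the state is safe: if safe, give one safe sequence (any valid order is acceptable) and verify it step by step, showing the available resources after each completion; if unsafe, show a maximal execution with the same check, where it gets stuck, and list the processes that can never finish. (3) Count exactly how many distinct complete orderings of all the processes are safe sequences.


(1) Outstanding need per process (order R3, R0, R1):
  P2: (3, 6, 2)
  P8: (2, 5, 1)
  P0: (1, 1, 1)
  P3: (4, 2, 1)
  P6: (6, 3, 0)
  P7: (2, 3, 1)
(2) UNSAFE.
Key observation: after P0, P7 the pool peaks at (3, 3, 4), and each blocked process is short somewhere: P2 on R0; P8 on R0; P3 on R3; P6 on R3.
Going as far as possible: P0, P7; after that, nothing fits. Step-by-step check:
  pool = (2, 2, 3)
  P0 needs (1, 1, 1) <= (2, 2, 3) -> finishes; pool += (0, 1, 0) = (2, 3, 3)
  P7 needs (2, 3, 1) <= (2, 3, 3) -> finishes; pool += (1, 0, 1) = (3, 3, 4)
  P2 still needs (3, 6, 2) but only (3, 3, 4) is free — short on R0
  P8 still needs (2, 5, 1) but only (3, 3, 4) is free — short on R0
  P3 still needs (4, 2, 1) but only (3, 3, 4) is free — short on R3
  P6 still needs (6, 3, 0) but only (3, 3, 4) is free — short on R3
Never able to finish: P2, P8, P3 and P6.
(3) The exact count: 0 of the possible complete orderings are safe sequences.
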